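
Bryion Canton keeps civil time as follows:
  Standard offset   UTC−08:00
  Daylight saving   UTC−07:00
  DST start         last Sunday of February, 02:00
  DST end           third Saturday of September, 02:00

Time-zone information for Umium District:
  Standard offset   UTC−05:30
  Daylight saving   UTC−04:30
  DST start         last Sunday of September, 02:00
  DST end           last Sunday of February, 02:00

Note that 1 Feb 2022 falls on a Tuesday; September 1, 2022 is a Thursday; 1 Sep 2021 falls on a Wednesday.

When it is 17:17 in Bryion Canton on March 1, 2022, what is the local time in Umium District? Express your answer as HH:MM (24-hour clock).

1 February 2022 is a Tuesday, so Sundays fall on 6, 13, 20, 27; the last is February 27.
1 September 2022 is a Thursday, so the first Saturday is September 3 and the third is September 17.
Daylight saving runs 27 February – 17 September; March 1, 2022 is inside that window, so Bryion Canton is at UTC−07:00.
17:17 Bryion Canton + 7h = 00:17 UTC (rolling into the next day, 2 March 2022).
1 September 2021 is a Wednesday, so Sundays fall on 5, 12, 19, 26; the last is September 26.
1 February 2022 is a Tuesday, so Sundays fall on 6, 13, 20, 27; the last is February 27.
At the standard offset (UTC−05:30), 00:17 UTC − 5h30m = 18:47 Umium District standard time (rolling into the previous day, 1 March 2022).
The standard-time date in Umium District, March 1, 2022, is outside the daylight-saving period (26 September 2021 – 27 February 2022), so Umium District is on standard time, UTC−05:30.
00:17 UTC − 5h30m = 18:47 Umium District (rolling into the previous day, 1 March 2022).

18:47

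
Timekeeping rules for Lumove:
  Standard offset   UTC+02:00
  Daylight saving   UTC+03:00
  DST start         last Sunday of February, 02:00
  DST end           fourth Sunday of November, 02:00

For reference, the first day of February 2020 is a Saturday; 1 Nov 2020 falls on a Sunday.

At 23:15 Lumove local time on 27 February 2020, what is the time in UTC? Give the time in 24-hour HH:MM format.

20:15

1 February 2020 is a Saturday, so Sundays fall on 2, 9, 16, 23; the last is February 23.
1 November 2020 is a Sunday, so the first Sunday is November 1 and the fourth is November 22.
27 February 2020 lies within the daylight-saving period (23 February – 22 November), so Lumove is on daylight time, UTC+03:00.
23:15 local − 3h = 20:15 UTC.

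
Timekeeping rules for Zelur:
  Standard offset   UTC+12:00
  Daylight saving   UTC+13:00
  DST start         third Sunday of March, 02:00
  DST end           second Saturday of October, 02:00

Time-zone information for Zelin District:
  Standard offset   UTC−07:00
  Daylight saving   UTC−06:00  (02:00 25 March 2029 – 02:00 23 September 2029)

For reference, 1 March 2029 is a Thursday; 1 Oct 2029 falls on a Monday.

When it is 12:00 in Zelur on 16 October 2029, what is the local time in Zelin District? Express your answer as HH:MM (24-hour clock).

17:00

1 March 2029 is a Thursday, so the first Sunday is March 4 and the third is March 18.
1 October 2029 is a Monday, so the first Saturday is October 6 and the second is October 13.
16 October 2029 does not fall between 18 March and 13 October, so daylight saving is not in effect and Zelur is at UTC+12:00.
12:00 Zelur − 12h = 00:00 UTC.
At the standard offset (UTC−07:00), 00:00 UTC − 7h = 17:00 Zelin District standard time (rolling into the previous day, 15 October 2029).
The standard-time date in Zelin District, 15 October 2029, does not fall between 25 March and 23 September, so daylight saving is not in effect and Zelin District is at UTC−07:00.
00:00 UTC − 7h = 17:00 Zelin District (rolling into the previous day, 15 October 2029).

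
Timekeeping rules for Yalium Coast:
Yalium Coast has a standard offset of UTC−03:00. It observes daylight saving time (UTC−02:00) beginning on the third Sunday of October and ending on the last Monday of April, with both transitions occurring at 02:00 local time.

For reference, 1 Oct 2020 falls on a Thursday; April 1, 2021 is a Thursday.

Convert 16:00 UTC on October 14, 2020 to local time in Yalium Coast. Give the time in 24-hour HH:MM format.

13:00

1 October 2020 is a Thursday, so the first Sunday is October 4 and the third is October 18.
1 April 2021 is a Thursday, so Mondays fall on 5, 12, 19, 26; the last is April 26.
At the standard offset (UTC−03:00), 16:00 UTC − 3h = 13:00 Yalium Coast standard time.
The standard-time date in Yalium Coast, October 14, 2020, does not fall between 18 October 2020 and 26 April 2021, so daylight saving is not in effect and Yalium Coast is at UTC−03:00.
16:00 UTC − 3h = 13:00 local.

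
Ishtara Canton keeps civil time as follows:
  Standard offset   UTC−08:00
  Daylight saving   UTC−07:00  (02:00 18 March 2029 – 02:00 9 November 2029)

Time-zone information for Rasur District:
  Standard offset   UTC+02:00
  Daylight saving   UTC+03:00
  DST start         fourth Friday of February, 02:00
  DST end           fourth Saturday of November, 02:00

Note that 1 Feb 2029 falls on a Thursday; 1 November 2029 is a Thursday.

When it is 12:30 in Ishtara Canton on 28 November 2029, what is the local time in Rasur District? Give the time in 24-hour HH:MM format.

Daylight saving runs 18 March – 9 November; 28 November 2029 is outside that window, so Ishtara Canton is on standard time at UTC−08:00.
12:30 Ishtara Canton + 8h = 20:30 UTC.
1 February 2029 is a Thursday, so the first Friday is February 2 and the fourth is February 23.
1 November 2029 is a Thursday, so the first Saturday is November 3 and the fourth is November 24.
At the standard offset (UTC+02:00), 20:30 UTC + 2h = 22:30 Rasur District standard time.
Daylight saving runs 23 February – 24 November; the standard-time date in Rasur District, 28 November 2029, is outside that window, so Rasur District is on standard time at UTC+02:00.
20:30 UTC + 2h = 22:30 Rasur District.

22:30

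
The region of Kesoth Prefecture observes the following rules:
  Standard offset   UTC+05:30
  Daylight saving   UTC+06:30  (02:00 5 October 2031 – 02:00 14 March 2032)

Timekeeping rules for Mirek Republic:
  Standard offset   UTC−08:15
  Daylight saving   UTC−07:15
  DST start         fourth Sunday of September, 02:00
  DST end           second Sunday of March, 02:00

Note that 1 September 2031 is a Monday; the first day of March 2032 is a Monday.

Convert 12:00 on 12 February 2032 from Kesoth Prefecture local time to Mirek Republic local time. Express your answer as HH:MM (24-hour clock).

22:15

12 February 2032 falls between 5 October 2031 and 14 March 2032, so daylight saving is in effect and Kesoth Prefecture is at UTC+06:30.
12:00 Kesoth Prefecture − 6h30m = 05:30 UTC.
1 September 2031 is a Monday, so the first Sunday is September 7 and the fourth is September 28.
1 March 2032 is a Monday, so the first Sunday is March 7 and the second is March 14.
At the standard offset (UTC−08:15), 05:30 UTC − 8h15m = 21:15 Mirek Republic standard time (rolling into the previous day, 11 February 2032).
Daylight saving runs 28 September 2031 – 14 March 2032; the standard-time date in Mirek Republic, 11 February 2032, is inside that window, so Mirek Republic is at UTC−07:15.
05:30 UTC − 7h15m = 22:15 Mirek Republic (rolling into the previous day, 11 February 2032).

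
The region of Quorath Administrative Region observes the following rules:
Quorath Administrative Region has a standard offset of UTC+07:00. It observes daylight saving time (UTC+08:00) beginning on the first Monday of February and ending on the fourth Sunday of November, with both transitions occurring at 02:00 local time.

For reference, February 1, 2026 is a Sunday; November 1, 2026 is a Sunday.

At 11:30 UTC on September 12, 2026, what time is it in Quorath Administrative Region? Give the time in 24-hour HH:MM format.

1 February 2026 is a Sunday, so the first Monday is February 2.
1 November 2026 is a Sunday, so the first Sunday is November 1 and the fourth is November 22.
At the standard offset (UTC+07:00), 11:30 UTC + 7h = 18:30 Quorath Administrative Region standard time.
The standard-time date in Quorath Administrative Region, September 12, 2026, lies within the daylight-saving period (2 February – 22 November), so Quorath Administrative Region is on daylight time, UTC+08:00.
11:30 UTC + 8h = 19:30 local.

19:30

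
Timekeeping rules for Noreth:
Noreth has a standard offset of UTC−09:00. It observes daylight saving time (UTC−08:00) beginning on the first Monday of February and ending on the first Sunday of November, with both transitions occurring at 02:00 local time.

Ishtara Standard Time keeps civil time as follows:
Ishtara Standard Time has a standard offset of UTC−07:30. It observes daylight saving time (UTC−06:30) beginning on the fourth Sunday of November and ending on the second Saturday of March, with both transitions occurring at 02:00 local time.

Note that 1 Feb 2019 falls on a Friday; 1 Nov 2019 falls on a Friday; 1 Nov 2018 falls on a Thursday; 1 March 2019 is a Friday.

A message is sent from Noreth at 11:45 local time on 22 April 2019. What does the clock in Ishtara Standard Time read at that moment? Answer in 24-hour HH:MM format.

1 February 2019 is a Friday, so the first Monday is February 4.
1 November 2019 is a Friday, so the first Sunday is November 3.
22 April 2019 lies within the daylight-saving period (4 February – 3 November), so Noreth is on daylight time, UTC−08:00.
11:45 Noreth + 8h = 19:45 UTC.
1 November 2018 is a Thursday, so the first Sunday is November 4 and the fourth is November 25.
1 March 2019 is a Friday, so the first Saturday is March 2 and the second is March 9.
At the standard offset (UTC−07:30), 19:45 UTC − 7h30m = 12:15 Ishtara Standard Time standard time.
Daylight saving runs 25 November 2018 – 9 March 2019; the standard-time date in Ishtara Standard Time, 22 April 2019, is outside that window, so Ishtara Standard Time is on standard time at UTC−07:30.
19:45 UTC − 7h30m = 12:15 Ishtara Standard Time.

12:15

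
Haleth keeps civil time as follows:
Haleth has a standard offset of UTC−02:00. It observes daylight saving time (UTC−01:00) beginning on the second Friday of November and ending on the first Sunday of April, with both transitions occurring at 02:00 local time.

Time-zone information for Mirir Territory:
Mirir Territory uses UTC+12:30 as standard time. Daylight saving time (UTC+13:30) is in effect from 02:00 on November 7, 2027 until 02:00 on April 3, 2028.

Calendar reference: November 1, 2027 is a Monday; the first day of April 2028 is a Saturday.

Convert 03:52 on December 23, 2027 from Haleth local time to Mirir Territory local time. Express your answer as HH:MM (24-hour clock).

18:22

1 November 2027 is a Monday, so the first Friday is November 5 and the second is November 12.
1 April 2028 is a Saturday, so the first Sunday is April 2.
December 23, 2027 falls between 12 November 2027 and 2 April 2028, so daylight saving is in effect and Haleth is at UTC−01:00.
03:52 Haleth + 1h = 04:52 UTC.
At the standard offset (UTC+12:30), 04:52 UTC + 12h30m = 17:22 Mirir Territory standard time.
The standard-time date in Mirir Territory, December 23, 2027, falls between 7 November 2027 and 3 April 2028, so daylight saving is in effect and Mirir Territory is at UTC+13:30.
04:52 UTC + 13h30m = 18:22 Mirir Territory.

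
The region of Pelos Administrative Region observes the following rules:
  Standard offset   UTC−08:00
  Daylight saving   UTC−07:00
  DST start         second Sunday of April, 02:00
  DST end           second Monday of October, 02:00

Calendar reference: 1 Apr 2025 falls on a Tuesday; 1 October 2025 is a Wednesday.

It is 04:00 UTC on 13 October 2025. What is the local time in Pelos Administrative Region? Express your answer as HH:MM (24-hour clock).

21:00

1 April 2025 is a Tuesday, so the first Sunday is April 6 and the second is April 13.
1 October 2025 is a Wednesday, so the first Monday is October 6 and the second is October 13.
At the standard offset (UTC−08:00), 04:00 UTC − 8h = 20:00 Pelos Administrative Region standard time (rolling into the previous day, 12 October 2025).
The standard-time date in Pelos Administrative Region, 12 October 2025, falls between 13 April and 13 October, so daylight saving is in effect and Pelos Administrative Region is at UTC−07:00.
04:00 UTC − 7h = 21:00 local (rolling into the previous day, 12 October 2025).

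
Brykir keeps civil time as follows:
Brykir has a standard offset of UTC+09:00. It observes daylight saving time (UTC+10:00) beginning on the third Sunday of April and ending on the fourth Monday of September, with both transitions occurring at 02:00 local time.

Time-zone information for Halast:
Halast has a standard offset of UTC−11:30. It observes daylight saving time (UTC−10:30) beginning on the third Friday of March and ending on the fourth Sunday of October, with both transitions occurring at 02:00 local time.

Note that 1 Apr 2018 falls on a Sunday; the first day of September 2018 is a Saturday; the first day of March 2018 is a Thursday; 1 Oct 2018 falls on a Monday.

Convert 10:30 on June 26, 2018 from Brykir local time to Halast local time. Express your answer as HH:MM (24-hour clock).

1 April 2018 is a Sunday, so the first Sunday is April 1 and the third is April 15.
1 September 2018 is a Saturday, so the first Monday is September 3 and the fourth is September 24.
June 26, 2018 lies within the daylight-saving period (15 April – 24 September), so Brykir is on daylight time, UTC+10:00.
10:30 Brykir − 10h = 00:30 UTC.
1 March 2018 is a Thursday, so the first Friday is March 2 and the third is March 16.
1 October 2018 is a Monday, so the first Sunday is October 7 and the fourth is October 28.
At the standard offset (UTC−11:30), 00:30 UTC − 11h30m = 13:00 Halast standard time (rolling into the previous day, 25 June 2018).
The standard-time date in Halast, June 25, 2018, lies within the daylight-saving period (16 March – 28 October), so Halast is on daylight time, UTC−10:30.
00:30 UTC − 10h30m = 14:00 Halast (rolling into the previous day, 25 June 2018).

14:00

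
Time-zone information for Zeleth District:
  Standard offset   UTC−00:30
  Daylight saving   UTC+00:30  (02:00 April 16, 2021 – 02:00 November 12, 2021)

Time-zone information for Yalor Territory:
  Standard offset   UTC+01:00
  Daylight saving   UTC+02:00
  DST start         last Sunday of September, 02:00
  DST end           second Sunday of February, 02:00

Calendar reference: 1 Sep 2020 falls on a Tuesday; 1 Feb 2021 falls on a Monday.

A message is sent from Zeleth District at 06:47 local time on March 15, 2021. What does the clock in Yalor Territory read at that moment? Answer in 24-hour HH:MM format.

08:17

March 15, 2021 does not fall between 16 April and 12 November, so daylight saving is not in effect and Zeleth District is at UTC−00:30.
06:47 Zeleth District + 0h30m = 07:17 UTC.
1 September 2020 is a Tuesday, so Sundays fall on 6, 13, 20, 27; the last is September 27.
1 February 2021 is a Monday, so the first Sunday is February 7 and the second is February 14.
At the standard offset (UTC+01:00), 07:17 UTC + 1h = 08:17 Yalor Territory standard time.
Daylight saving runs 27 September 2020 – 14 February 2021; the standard-time date in Yalor Territory, March 15, 2021, is outside that window, so Yalor Territory is on standard time at UTC+01:00.
07:17 UTC + 1h = 08:17 Yalor Territory.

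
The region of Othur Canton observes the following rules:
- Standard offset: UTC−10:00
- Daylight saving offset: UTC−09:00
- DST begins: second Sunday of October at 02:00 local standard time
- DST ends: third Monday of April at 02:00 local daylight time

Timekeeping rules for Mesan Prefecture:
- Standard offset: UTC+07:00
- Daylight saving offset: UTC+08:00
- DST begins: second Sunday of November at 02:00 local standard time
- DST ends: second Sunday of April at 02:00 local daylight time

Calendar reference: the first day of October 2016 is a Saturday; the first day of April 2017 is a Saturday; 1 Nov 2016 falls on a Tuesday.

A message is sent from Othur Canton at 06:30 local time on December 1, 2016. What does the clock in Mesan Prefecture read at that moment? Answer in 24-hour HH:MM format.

23:30

1 October 2016 is a Saturday, so the first Sunday is October 2 and the second is October 9.
1 April 2017 is a Saturday, so the first Monday is April 3 and the third is April 17.
December 1, 2016 falls between 9 October 2016 and 17 April 2017, so daylight saving is in effect and Othur Canton is at UTC−09:00.
06:30 Othur Canton + 9h = 15:30 UTC.
1 November 2016 is a Tuesday, so the first Sunday is November 6 and the second is November 13.
1 April 2017 is a Saturday, so the first Sunday is April 2 and the second is April 9.
At the standard offset (UTC+07:00), 15:30 UTC + 7h = 22:30 Mesan Prefecture standard time.
The standard-time date in Mesan Prefecture, December 1, 2016, falls between 13 November 2016 and 9 April 2017, so daylight saving is in effect and Mesan Prefecture is at UTC+08:00.
15:30 UTC + 8h = 23:30 Mesan Prefecture.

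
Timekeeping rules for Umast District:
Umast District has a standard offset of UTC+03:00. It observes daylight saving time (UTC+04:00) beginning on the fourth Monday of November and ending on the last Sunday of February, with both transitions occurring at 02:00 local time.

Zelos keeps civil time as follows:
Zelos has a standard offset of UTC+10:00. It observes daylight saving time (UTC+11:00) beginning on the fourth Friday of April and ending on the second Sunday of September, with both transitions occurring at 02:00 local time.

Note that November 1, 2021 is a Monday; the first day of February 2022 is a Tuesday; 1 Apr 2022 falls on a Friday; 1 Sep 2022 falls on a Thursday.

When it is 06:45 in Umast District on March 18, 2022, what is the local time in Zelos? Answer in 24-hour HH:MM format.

13:45

1 November 2021 is a Monday, so the first Monday is November 1 and the fourth is November 22.
1 February 2022 is a Tuesday, so Sundays fall on 6, 13, 20, 27; the last is February 27.
Daylight saving runs 22 November 2021 – 27 February 2022; March 18, 2022 is outside that window, so Umast District is on standard time at UTC+03:00.
06:45 Umast District − 3h = 03:45 UTC.
1 April 2022 is a Friday, so the first Friday is April 1 and the fourth is April 22.
1 September 2022 is a Thursday, so the first Sunday is September 4 and the second is September 11.
At the standard offset (UTC+10:00), 03:45 UTC + 10h = 13:45 Zelos standard time.
The standard-time date in Zelos, March 18, 2022, does not fall between 22 April and 11 September, so daylight saving is not in effect and Zelos is at UTC+10:00.
03:45 UTC + 10h = 13:45 Zelos.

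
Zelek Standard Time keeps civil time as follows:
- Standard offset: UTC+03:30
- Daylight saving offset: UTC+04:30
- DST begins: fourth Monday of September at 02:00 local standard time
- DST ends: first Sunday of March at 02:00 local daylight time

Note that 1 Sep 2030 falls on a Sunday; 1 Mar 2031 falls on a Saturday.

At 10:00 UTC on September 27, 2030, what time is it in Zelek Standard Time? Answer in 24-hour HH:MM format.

1 September 2030 is a Sunday, so the first Monday is September 2 and the fourth is September 23.
1 March 2031 is a Saturday, so the first Sunday is March 2.
At the standard offset (UTC+03:30), 10:00 UTC + 3h30m = 13:30 Zelek Standard Time standard time.
Daylight saving runs 23 September 2030 – 2 March 2031; the standard-time date in Zelek Standard Time, September 27, 2030, is inside that window, so Zelek Standard Time is at UTC+04:30.
10:00 UTC + 4h30m = 14:30 local.

14:30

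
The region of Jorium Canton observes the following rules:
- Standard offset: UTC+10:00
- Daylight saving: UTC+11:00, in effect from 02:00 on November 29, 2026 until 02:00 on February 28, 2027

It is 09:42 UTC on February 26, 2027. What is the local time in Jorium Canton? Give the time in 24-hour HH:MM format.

At the standard offset (UTC+10:00), 09:42 UTC + 10h = 19:42 Jorium Canton standard time.
The standard-time date in Jorium Canton, February 26, 2027, falls between 29 November 2026 and 28 February 2027, so daylight saving is in effect and Jorium Canton is at UTC+11:00.
09:42 UTC + 11h = 20:42 local.

20:42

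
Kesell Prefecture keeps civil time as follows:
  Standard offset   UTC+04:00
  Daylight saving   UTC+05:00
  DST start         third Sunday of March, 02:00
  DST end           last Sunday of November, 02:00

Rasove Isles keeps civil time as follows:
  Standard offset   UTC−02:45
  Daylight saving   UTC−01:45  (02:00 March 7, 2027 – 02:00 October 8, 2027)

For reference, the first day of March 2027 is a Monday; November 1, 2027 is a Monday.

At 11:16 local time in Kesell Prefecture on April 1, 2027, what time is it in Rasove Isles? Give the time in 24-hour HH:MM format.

1 March 2027 is a Monday, so the first Sunday is March 7 and the third is March 21.
1 November 2027 is a Monday, so Sundays fall on 7, 14, 21, 28; the last is November 28.
Daylight saving runs 21 March – 28 November; April 1, 2027 is inside that window, so Kesell Prefecture is at UTC+05:00.
11:16 Kesell Prefecture − 5h = 06:16 UTC.
At the standard offset (UTC−02:45), 06:16 UTC − 2h45m = 03:31 Rasove Isles standard time.
The standard-time date in Rasove Isles, April 1, 2027, lies within the daylight-saving period (7 March – 8 October), so Rasove Isles is on daylight time, UTC−01:45.
06:16 UTC − 1h45m = 04:31 Rasove Isles.

04:31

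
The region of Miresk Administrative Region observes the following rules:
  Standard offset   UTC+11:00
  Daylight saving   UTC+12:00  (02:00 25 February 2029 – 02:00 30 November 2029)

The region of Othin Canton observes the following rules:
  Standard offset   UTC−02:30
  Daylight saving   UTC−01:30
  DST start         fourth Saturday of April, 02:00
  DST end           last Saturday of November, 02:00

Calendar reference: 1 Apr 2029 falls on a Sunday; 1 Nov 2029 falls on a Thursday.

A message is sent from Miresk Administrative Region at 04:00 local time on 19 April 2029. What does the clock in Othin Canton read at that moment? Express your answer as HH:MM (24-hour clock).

19 April 2029 falls between 25 February and 30 November, so daylight saving is in effect and Miresk Administrative Region is at UTC+12:00.
04:00 Miresk Administrative Region − 12h = 16:00 UTC (rolling into the previous day, 18 April 2029).
1 April 2029 is a Sunday, so the first Saturday is April 7 and the fourth is April 28.
1 November 2029 is a Thursday, so Saturdays fall on 3, 10, 17, 24; the last is November 24.
At the standard offset (UTC−02:30), 16:00 UTC − 2h30m = 13:30 Othin Canton standard time.
Daylight saving runs 28 April – 24 November; the standard-time date in Othin Canton, 18 April 2029, is outside that window, so Othin Canton is on standard time at UTC−02:30.
16:00 UTC − 2h30m = 13:30 Othin Canton.

13:30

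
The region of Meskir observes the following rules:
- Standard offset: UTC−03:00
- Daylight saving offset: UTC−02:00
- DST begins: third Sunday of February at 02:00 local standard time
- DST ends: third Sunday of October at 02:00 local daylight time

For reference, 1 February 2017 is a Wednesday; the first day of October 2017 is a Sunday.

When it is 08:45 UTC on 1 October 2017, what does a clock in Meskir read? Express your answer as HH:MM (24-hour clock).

06:45

1 February 2017 is a Wednesday, so the first Sunday is February 5 and the third is February 19.
1 October 2017 is a Sunday, so the first Sunday is October 1 and the third is October 15.
At the standard offset (UTC−03:00), 08:45 UTC − 3h = 05:45 Meskir standard time.
The standard-time date in Meskir, 1 October 2017, lies within the daylight-saving period (19 February – 15 October), so Meskir is on daylight time, UTC−02:00.
08:45 UTC − 2h = 06:45 local.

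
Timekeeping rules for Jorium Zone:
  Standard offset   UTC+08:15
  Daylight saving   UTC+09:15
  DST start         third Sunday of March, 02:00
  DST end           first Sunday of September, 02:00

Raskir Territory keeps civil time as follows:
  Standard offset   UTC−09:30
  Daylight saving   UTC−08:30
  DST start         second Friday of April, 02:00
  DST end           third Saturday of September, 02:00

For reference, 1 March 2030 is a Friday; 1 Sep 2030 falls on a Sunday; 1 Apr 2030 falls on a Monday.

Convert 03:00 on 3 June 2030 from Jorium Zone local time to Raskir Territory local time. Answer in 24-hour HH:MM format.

1 March 2030 is a Friday, so the first Sunday is March 3 and the third is March 17.
1 September 2030 is a Sunday, so the first Sunday is September 1.
3 June 2030 lies within the daylight-saving period (17 March – 1 September), so Jorium Zone is on daylight time, UTC+09:15.
03:00 Jorium Zone − 9h15m = 17:45 UTC (rolling into the previous day, 2 June 2030).
1 April 2030 is a Monday, so the first Friday is April 5 and the second is April 12.
1 September 2030 is a Sunday, so the first Saturday is September 7 and the third is September 21.
At the standard offset (UTC−09:30), 17:45 UTC − 9h30m = 08:15 Raskir Territory standard time.
The standard-time date in Raskir Territory, 2 June 2030, falls between 12 April and 21 September, so daylight saving is in effect and Raskir Territory is at UTC−08:30.
17:45 UTC − 8h30m = 09:15 Raskir Territory.

09:15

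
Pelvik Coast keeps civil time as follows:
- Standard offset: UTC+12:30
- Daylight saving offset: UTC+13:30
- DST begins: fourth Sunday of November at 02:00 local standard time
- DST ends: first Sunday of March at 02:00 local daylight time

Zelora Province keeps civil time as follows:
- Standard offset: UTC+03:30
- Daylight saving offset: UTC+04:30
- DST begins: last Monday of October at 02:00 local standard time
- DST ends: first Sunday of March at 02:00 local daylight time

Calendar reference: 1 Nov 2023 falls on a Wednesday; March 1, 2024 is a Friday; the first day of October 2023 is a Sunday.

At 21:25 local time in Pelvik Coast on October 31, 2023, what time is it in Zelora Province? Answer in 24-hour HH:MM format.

1 November 2023 is a Wednesday, so the first Sunday is November 5 and the fourth is November 26.
1 March 2024 is a Friday, so the first Sunday is March 3.
October 31, 2023 does not fall between 26 November 2023 and 3 March 2024, so daylight saving is not in effect and Pelvik Coast is at UTC+12:30.
21:25 Pelvik Coast − 12h30m = 08:55 UTC.
1 October 2023 is a Sunday, so Mondays fall on 2, 9, 16, 23, 30; the last is October 30.
1 March 2024 is a Friday, so the first Sunday is March 3.
At the standard offset (UTC+03:30), 08:55 UTC + 3h30m = 12:25 Zelora Province standard time.
The standard-time date in Zelora Province, October 31, 2023, lies within the daylight-saving period (30 October 2023 – 3 March 2024), so Zelora Province is on daylight time, UTC+04:30.
08:55 UTC + 4h30m = 13:25 Zelora Province.

13:25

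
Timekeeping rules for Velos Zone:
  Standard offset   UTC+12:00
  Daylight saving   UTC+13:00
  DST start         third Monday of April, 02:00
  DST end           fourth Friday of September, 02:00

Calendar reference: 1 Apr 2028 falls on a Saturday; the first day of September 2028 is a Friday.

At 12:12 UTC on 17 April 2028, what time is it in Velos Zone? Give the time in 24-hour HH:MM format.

1 April 2028 is a Saturday, so the first Monday is April 3 and the third is April 17.
1 September 2028 is a Friday, so the first Friday is September 1 and the fourth is September 22.
At the standard offset (UTC+12:00), 12:12 UTC + 12h = 00:12 Velos Zone standard time (rolling into the next day, 18 April 2028).
The standard-time date in Velos Zone, 18 April 2028, lies within the daylight-saving period (17 April – 22 September), so Velos Zone is on daylight time, UTC+13:00.
12:12 UTC + 13h = 01:12 local (rolling into the next day, 18 April 2028).

01:12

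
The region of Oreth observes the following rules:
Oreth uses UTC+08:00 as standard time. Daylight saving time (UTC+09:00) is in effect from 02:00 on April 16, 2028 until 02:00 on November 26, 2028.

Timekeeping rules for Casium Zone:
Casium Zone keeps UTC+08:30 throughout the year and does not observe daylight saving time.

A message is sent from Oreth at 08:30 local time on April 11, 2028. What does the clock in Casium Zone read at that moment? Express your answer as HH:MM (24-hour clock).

09:00

April 11, 2028 is outside the daylight-saving period (16 April – 26 November), so Oreth is on standard time, UTC+08:00.
08:30 Oreth − 8h = 00:30 UTC.
Casium Zone stays on UTC+08:30 all year.
00:30 UTC + 8h30m = 09:00 Casium Zone.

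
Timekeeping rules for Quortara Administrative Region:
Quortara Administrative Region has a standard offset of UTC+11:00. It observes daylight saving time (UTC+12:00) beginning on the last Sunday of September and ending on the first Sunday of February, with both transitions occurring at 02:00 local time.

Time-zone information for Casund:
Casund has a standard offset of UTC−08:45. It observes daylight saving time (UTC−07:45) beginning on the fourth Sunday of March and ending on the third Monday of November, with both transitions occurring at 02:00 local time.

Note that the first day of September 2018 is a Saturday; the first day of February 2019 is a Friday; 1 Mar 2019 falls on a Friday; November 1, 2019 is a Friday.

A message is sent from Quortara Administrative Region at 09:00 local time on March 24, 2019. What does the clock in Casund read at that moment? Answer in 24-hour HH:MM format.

1 September 2018 is a Saturday, so Sundays fall on 2, 9, 16, 23, 30; the last is September 30.
1 February 2019 is a Friday, so the first Sunday is February 3.
Daylight saving runs 30 September 2018 – 3 February 2019; March 24, 2019 is outside that window, so Quortara Administrative Region is on standard time at UTC+11:00.
09:00 Quortara Administrative Region − 11h = 22:00 UTC (rolling into the previous day, 23 March 2019).
1 March 2019 is a Friday, so the first Sunday is March 3 and the fourth is March 24.
1 November 2019 is a Friday, so the first Monday is November 4 and the third is November 18.
At the standard offset (UTC−08:45), 22:00 UTC − 8h45m = 13:15 Casund standard time.
Daylight saving runs 24 March – 18 November; the standard-time date in Casund, March 23, 2019, is outside that window, so Casund is on standard time at UTC−08:45.
22:00 UTC − 8h45m = 13:15 Casund.

13:15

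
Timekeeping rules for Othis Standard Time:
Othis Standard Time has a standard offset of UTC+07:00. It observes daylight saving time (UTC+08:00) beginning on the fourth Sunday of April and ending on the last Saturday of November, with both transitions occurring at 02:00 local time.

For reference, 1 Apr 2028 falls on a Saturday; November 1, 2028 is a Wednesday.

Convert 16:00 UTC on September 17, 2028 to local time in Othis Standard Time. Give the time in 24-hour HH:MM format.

1 April 2028 is a Saturday, so the first Sunday is April 2 and the fourth is April 23.
1 November 2028 is a Wednesday, so Saturdays fall on 4, 11, 18, 25; the last is November 25.
At the standard offset (UTC+07:00), 16:00 UTC + 7h = 23:00 Othis Standard Time standard time.
Daylight saving runs 23 April – 25 November; the standard-time date in Othis Standard Time, September 17, 2028, is inside that window, so Othis Standard Time is at UTC+08:00.
16:00 UTC + 8h = 00:00 local (rolling into the next day, 18 September 2028).

00:00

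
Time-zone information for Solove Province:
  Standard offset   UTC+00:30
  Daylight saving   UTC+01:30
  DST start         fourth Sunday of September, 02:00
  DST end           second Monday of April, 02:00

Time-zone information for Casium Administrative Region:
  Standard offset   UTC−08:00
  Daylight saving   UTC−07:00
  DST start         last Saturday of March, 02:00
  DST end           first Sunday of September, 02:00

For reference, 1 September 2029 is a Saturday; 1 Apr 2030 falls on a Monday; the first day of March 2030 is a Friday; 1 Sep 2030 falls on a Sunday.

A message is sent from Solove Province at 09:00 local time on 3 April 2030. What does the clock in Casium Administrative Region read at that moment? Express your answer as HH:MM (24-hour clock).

00:30

1 September 2029 is a Saturday, so the first Sunday is September 2 and the fourth is September 23.
1 April 2030 is a Monday, so the first Monday is April 1 and the second is April 8.
3 April 2030 lies within the daylight-saving period (23 September 2029 – 8 April 2030), so Solove Province is on daylight time, UTC+01:30.
09:00 Solove Province − 1h30m = 07:30 UTC.
1 March 2030 is a Friday, so Saturdays fall on 2, 9, 16, 23, 30; the last is March 30.
1 September 2030 is a Sunday, so the first Sunday is September 1.
At the standard offset (UTC−08:00), 07:30 UTC − 8h = 23:30 Casium Administrative Region standard time (rolling into the previous day, 2 April 2030).
The standard-time date in Casium Administrative Region, 2 April 2030, falls between 30 March and 1 September, so daylight saving is in effect and Casium Administrative Region is at UTC−07:00.
07:30 UTC − 7h = 00:30 Casium Administrative Region.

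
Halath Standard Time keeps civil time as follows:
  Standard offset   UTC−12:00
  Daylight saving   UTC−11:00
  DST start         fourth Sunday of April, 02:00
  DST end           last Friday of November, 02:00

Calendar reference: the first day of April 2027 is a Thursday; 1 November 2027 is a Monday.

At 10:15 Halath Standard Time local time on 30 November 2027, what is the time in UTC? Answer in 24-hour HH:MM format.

22:15

1 April 2027 is a Thursday, so the first Sunday is April 4 and the fourth is April 25.
1 November 2027 is a Monday, so Fridays fall on 5, 12, 19, 26; the last is November 26.
30 November 2027 is outside the daylight-saving period (25 April – 26 November), so Halath Standard Time is on standard time, UTC−12:00.
10:15 local + 12h = 22:15 UTC.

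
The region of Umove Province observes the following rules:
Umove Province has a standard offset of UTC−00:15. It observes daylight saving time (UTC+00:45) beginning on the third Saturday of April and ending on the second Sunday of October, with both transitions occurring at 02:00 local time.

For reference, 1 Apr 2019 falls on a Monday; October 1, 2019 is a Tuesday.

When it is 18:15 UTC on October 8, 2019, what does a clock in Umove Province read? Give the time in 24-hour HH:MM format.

19:00

1 April 2019 is a Monday, so the first Saturday is April 6 and the third is April 20.
1 October 2019 is a Tuesday, so the first Sunday is October 6 and the second is October 13.
At the standard offset (UTC−00:15), 18:15 UTC − 0h15m = 18:00 Umove Province standard time.
The standard-time date in Umove Province, October 8, 2019, lies within the daylight-saving period (20 April – 13 October), so Umove Province is on daylight time, UTC+00:45.
18:15 UTC + 0h45m = 19:00 local.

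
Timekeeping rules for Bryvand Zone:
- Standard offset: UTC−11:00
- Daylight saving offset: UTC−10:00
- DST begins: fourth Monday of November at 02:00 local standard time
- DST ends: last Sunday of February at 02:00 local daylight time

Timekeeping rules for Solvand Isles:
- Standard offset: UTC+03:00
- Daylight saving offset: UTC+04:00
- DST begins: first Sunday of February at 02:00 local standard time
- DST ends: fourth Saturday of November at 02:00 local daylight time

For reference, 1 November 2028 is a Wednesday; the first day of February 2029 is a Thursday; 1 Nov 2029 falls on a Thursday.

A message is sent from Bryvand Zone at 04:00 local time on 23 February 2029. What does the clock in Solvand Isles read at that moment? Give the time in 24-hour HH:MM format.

1 November 2028 is a Wednesday, so the first Monday is November 6 and the fourth is November 27.
1 February 2029 is a Thursday, so Sundays fall on 4, 11, 18, 25; the last is February 25.
23 February 2029 lies within the daylight-saving period (27 November 2028 – 25 February 2029), so Bryvand Zone is on daylight time, UTC−10:00.
04:00 Bryvand Zone + 10h = 14:00 UTC.
1 February 2029 is a Thursday, so the first Sunday is February 4.
1 November 2029 is a Thursday, so the first Saturday is November 3 and the fourth is November 24.
At the standard offset (UTC+03:00), 14:00 UTC + 3h = 17:00 Solvand Isles standard time.
Daylight saving runs 4 February – 24 November; the standard-time date in Solvand Isles, 23 February 2029, is inside that window, so Solvand Isles is at UTC+04:00.
14:00 UTC + 4h = 18:00 Solvand Isles.

18:00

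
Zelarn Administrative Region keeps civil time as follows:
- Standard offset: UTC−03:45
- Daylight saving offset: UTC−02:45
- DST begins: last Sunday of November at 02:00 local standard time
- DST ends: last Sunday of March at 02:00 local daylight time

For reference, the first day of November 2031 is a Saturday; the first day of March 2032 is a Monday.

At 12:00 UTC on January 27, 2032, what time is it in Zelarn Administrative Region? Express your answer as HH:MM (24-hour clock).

09:15

1 November 2031 is a Saturday, so Sundays fall on 2, 9, 16, 23, 30; the last is November 30.
1 March 2032 is a Monday, so Sundays fall on 7, 14, 21, 28; the last is March 28.
At the standard offset (UTC−03:45), 12:00 UTC − 3h45m = 08:15 Zelarn Administrative Region standard time.
The standard-time date in Zelarn Administrative Region, January 27, 2032, lies within the daylight-saving period (30 November 2031 – 28 March 2032), so Zelarn Administrative Region is on daylight time, UTC−02:45.
12:00 UTC − 2h45m = 09:15 local.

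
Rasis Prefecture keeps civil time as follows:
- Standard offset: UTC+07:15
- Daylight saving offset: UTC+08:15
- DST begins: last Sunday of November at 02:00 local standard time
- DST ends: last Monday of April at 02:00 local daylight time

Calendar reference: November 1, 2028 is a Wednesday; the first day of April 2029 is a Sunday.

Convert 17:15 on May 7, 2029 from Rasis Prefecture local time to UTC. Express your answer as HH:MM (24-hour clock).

10:00

1 November 2028 is a Wednesday, so Sundays fall on 5, 12, 19, 26; the last is November 26.
1 April 2029 is a Sunday, so Mondays fall on 2, 9, 16, 23, 30; the last is April 30.
May 7, 2029 does not fall between 26 November 2028 and 30 April 2029, so daylight saving is not in effect and Rasis Prefecture is at UTC+07:15.
17:15 local − 7h15m = 10:00 UTC.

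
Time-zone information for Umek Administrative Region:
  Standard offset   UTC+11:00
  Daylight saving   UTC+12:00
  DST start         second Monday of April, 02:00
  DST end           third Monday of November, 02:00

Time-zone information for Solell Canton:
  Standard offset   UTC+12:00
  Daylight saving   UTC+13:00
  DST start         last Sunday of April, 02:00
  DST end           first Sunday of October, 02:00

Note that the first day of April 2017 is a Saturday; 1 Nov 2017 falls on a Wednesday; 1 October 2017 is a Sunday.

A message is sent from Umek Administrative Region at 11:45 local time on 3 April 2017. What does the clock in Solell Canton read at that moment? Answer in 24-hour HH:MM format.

12:45

1 April 2017 is a Saturday, so the first Monday is April 3 and the second is April 10.
1 November 2017 is a Wednesday, so the first Monday is November 6 and the third is November 20.
Daylight saving runs 10 April – 20 November; 3 April 2017 is outside that window, so Umek Administrative Region is on standard time at UTC+11:00.
11:45 Umek Administrative Region − 11h = 00:45 UTC.
1 April 2017 is a Saturday, so Sundays fall on 2, 9, 16, 23, 30; the last is April 30.
1 October 2017 is a Sunday, so the first Sunday is October 1.
At the standard offset (UTC+12:00), 00:45 UTC + 12h = 12:45 Solell Canton standard time.
The standard-time date in Solell Canton, 3 April 2017, is outside the daylight-saving period (30 April – 1 October), so Solell Canton is on standard time, UTC+12:00.
00:45 UTC + 12h = 12:45 Solell Canton.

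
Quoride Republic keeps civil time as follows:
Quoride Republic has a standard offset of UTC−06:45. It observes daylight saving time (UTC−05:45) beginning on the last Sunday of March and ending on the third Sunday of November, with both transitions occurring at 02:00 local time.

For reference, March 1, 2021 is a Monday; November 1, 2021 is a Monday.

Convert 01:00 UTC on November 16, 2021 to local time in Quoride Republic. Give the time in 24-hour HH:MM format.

19:15

1 March 2021 is a Monday, so Sundays fall on 7, 14, 21, 28; the last is March 28.
1 November 2021 is a Monday, so the first Sunday is November 7 and the third is November 21.
At the standard offset (UTC−06:45), 01:00 UTC − 6h45m = 18:15 Quoride Republic standard time (rolling into the previous day, 15 November 2021).
The standard-time date in Quoride Republic, November 15, 2021, lies within the daylight-saving period (28 March – 21 November), so Quoride Republic is on daylight time, UTC−05:45.
01:00 UTC − 5h45m = 19:15 local (rolling into the previous day, 15 November 2021).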